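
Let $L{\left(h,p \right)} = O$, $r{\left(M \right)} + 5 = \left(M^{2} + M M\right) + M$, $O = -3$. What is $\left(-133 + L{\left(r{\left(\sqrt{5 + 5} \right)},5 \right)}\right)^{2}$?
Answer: $18496$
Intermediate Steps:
$r{\left(M \right)} = -5 + M + 2 M^{2}$ ($r{\left(M \right)} = -5 + \left(\left(M^{2} + M M\right) + M\right) = -5 + \left(\left(M^{2} + M^{2}\right) + M\right) = -5 + \left(2 M^{2} + M\right) = -5 + \left(M + 2 M^{2}\right) = -5 + M + 2 M^{2}$)
$L{\left(h,p \right)} = -3$
$\left(-133 + L{\left(r{\left(\sqrt{5 + 5} \right)},5 \right)}\right)^{2} = \left(-133 - 3\right)^{2} = \left(-136\right)^{2} = 18496$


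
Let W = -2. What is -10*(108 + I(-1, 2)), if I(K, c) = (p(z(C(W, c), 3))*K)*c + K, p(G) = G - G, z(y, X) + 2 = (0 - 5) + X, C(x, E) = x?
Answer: -1070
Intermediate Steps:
z(y, X) = -7 + X (z(y, X) = -2 + ((0 - 5) + X) = -2 + (-5 + X) = -7 + X)
p(G) = 0
I(K, c) = K (I(K, c) = (0*K)*c + K = 0*c + K = 0 + K = K)
-10*(108 + I(-1, 2)) = -10*(108 - 1) = -10*107 = -1070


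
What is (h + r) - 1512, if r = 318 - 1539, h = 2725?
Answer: -8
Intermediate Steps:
r = -1221
(h + r) - 1512 = (2725 - 1221) - 1512 = 1504 - 1512 = -8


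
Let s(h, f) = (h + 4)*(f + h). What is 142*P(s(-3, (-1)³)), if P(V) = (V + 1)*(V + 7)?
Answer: -1278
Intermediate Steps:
s(h, f) = (4 + h)*(f + h)
P(V) = (1 + V)*(7 + V)
142*P(s(-3, (-1)³)) = 142*(7 + ((-3)² + 4*(-1)³ + 4*(-3) + (-1)³*(-3))² + 8*((-3)² + 4*(-1)³ + 4*(-3) + (-1)³*(-3))) = 142*(7 + (9 + 4*(-1) - 12 - 1*(-3))² + 8*(9 + 4*(-1) - 12 - 1*(-3))) = 142*(7 + (9 - 4 - 12 + 3)² + 8*(9 - 4 - 12 + 3)) = 142*(7 + (-4)² + 8*(-4)) = 142*(7 + 16 - 32) = 142*(-9) = -1278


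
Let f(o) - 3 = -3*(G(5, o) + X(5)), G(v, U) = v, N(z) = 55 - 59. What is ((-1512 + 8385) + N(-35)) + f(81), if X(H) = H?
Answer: 6842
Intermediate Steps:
N(z) = -4
f(o) = -27 (f(o) = 3 - 3*(5 + 5) = 3 - 3*10 = 3 - 30 = -27)
((-1512 + 8385) + N(-35)) + f(81) = ((-1512 + 8385) - 4) - 27 = (6873 - 4) - 27 = 6869 - 27 = 6842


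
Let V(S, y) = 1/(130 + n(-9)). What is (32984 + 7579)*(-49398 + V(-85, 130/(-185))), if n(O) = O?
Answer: -242451419391/121 ≈ -2.0037e+9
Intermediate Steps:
V(S, y) = 1/121 (V(S, y) = 1/(130 - 9) = 1/121)
(32984 + 7579)*(-49398 + V(-85, 130/(-185))) = (32984 + 7579)*(-49398 + 1/121) = 40563*(-5977157/121) = -242451419391/121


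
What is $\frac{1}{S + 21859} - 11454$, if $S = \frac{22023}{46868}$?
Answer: $- \frac{11734733312422}{1024509635} \approx -11454.0$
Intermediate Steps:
$S = \frac{22023}{46868}$ ($S = 22023 \cdot \frac{1}{46868} = \frac{22023}{46868} \approx 0.46989$)
$\frac{1}{S + 21859} - 11454 = \frac{1}{\frac{22023}{46868} + 21859} - 11454 = \frac{1}{\frac{1024509635}{46868}} - 11454 = \frac{46868}{1024509635} - 11454 = - \frac{11734733312422}{1024509635}$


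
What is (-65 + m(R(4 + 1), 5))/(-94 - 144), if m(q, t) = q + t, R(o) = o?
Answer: 55/238 ≈ 0.23109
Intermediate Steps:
(-65 + m(R(4 + 1), 5))/(-94 - 144) = (-65 + ((4 + 1) + 5))/(-94 - 144) = (-65 + (5 + 5))/(-238) = -(-65 + 10)/238 = -1/238*(-55) = 55/238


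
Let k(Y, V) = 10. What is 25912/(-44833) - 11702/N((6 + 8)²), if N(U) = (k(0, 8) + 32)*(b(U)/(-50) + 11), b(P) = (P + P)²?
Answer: -35100697589/72077879601 ≈ -0.48698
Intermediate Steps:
b(P) = 4*P² (b(P) = (2*P)² = 4*P²)
N(U) = 462 - 84*U²/25 (N(U) = (10 + 32)*((4*U²)/(-50) + 11) = 42*((4*U²)*(-1/50) + 11) = 42*(-2*U²/25 + 11) = 42*(11 - 2*U²/25) = 462 - 84*U²/25)
25912/(-44833) - 11702/N((6 + 8)²) = 25912/(-44833) - 11702/(462 - 84*(6 + 8)⁴/25) = 25912*(-1/44833) - 11702/(462 - 84*(14²)²/25) = -25912/44833 - 11702/(462 - 84/25*196²) = -25912/44833 - 11702/(462 - 84/25*38416) = -25912/44833 - 11702/(462 - 3226944/25) = -25912/44833 - 11702/(-3215394/25) = -25912/44833 - 11702*(-25/3215394) = -25912/44833 + 146275/1607697 = -35100697589/72077879601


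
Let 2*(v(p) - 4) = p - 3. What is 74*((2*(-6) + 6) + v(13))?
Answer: 222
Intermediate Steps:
v(p) = 5/2 + p/2 (v(p) = 4 + (p - 3)/2 = 4 + (-3 + p)/2 = 4 + (-3/2 + p/2) = 5/2 + p/2)
74*((2*(-6) + 6) + v(13)) = 74*((2*(-6) + 6) + (5/2 + (½)*13)) = 74*((-12 + 6) + (5/2 + 13/2)) = 74*(-6 + 9) = 74*3 = 222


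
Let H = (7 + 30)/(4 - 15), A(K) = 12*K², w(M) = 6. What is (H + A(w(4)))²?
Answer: 22231225/121 ≈ 1.8373e+5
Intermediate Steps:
H = -37/11 (H = 37/(-11) = 37*(-1/11) = -37/11 ≈ -3.3636)
(H + A(w(4)))² = (-37/11 + 12*6²)² = (-37/11 + 12*36)² = (-37/11 + 432)² = (4715/11)² = 22231225/121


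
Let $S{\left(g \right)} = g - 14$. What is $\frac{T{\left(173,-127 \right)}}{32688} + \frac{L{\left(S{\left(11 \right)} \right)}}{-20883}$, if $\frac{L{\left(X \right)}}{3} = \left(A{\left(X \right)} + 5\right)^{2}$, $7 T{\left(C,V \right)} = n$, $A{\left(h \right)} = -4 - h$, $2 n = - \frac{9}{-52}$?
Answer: $- \frac{42298575}{18405552256} \approx -0.0022981$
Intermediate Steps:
$n = \frac{9}{104}$ ($n = \frac{\left(-9\right) \frac{1}{-52}}{2} = \frac{\left(-9\right) \left(- \frac{1}{52}\right)}{2} = \frac{1}{2} \cdot \frac{9}{52} = \frac{9}{104} \approx 0.086538$)
$T{\left(C,V \right)} = \frac{9}{728}$ ($T{\left(C,V \right)} = \frac{1}{7} \cdot \frac{9}{104} = \frac{9}{728}$)
$S{\left(g \right)} = -14 + g$
$L{\left(X \right)} = 3 \left(1 - X\right)^{2}$ ($L{\left(X \right)} = 3 \left(\left(-4 - X\right) + 5\right)^{2} = 3 \left(1 - X\right)^{2}$)
$\frac{T{\left(173,-127 \right)}}{32688} + \frac{L{\left(S{\left(11 \right)} \right)}}{-20883} = \frac{9}{728 \cdot 32688} + \frac{3 \left(-1 + \left(-14 + 11\right)\right)^{2}}{-20883} = \frac{9}{728} \cdot \frac{1}{32688} + 3 \left(-1 - 3\right)^{2} \left(- \frac{1}{20883}\right) = \frac{1}{2644096} + 3 \left(-4\right)^{2} \left(- \frac{1}{20883}\right) = \frac{1}{2644096} + 3 \cdot 16 \left(- \frac{1}{20883}\right) = \frac{1}{2644096} + 48 \left(- \frac{1}{20883}\right) = \frac{1}{2644096} - \frac{16}{6961} = - \frac{42298575}{18405552256}$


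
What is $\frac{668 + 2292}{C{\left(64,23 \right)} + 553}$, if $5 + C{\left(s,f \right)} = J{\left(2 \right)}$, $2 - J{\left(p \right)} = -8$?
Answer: $\frac{1480}{279} \approx 5.3047$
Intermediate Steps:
$J{\left(p \right)} = 10$ ($J{\left(p \right)} = 2 - -8 = 2 + 8 = 10$)
$C{\left(s,f \right)} = 5$ ($C{\left(s,f \right)} = -5 + 10 = 5$)
$\frac{668 + 2292}{C{\left(64,23 \right)} + 553} = \frac{668 + 2292}{5 + 553} = \frac{2960}{558} = 2960 \cdot \frac{1}{558} = \frac{1480}{279}$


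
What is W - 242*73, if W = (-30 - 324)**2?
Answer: 107650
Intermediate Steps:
W = 125316 (W = (-354)**2 = 125316)
W - 242*73 = 125316 - 242*73 = 125316 - 1*17666 = 125316 - 17666 = 107650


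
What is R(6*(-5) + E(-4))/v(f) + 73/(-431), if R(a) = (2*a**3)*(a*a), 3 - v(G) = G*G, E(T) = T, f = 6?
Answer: 39165333079/14223 ≈ 2.7537e+6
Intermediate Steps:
v(G) = 3 - G**2 (v(G) = 3 - G*G = 3 - G**2)
R(a) = 2*a**5 (R(a) = (2*a**3)*a**2 = 2*a**5)
R(6*(-5) + E(-4))/v(f) + 73/(-431) = (2*(6*(-5) - 4)**5)/(3 - 1*6**2) + 73/(-431) = (2*(-30 - 4)**5)/(3 - 1*36) + 73*(-1/431) = (2*(-34)**5)/(3 - 36) - 73/431 = (2*(-45435424))/(-33) - 73/431 = -90870848*(-1/33) - 73/431 = 90870848/33 - 73/431 = 39165333079/14223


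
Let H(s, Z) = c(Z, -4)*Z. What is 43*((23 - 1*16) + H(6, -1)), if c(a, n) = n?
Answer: 473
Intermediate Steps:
H(s, Z) = -4*Z
43*((23 - 1*16) + H(6, -1)) = 43*((23 - 1*16) - 4*(-1)) = 43*((23 - 16) + 4) = 43*(7 + 4) = 43*11 = 473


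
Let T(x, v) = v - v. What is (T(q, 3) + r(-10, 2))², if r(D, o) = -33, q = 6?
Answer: 1089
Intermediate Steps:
T(x, v) = 0
(T(q, 3) + r(-10, 2))² = (0 - 33)² = (-33)² = 1089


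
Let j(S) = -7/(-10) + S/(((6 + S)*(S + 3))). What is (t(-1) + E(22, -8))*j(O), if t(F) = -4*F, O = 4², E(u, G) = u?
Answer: 20059/1045 ≈ 19.195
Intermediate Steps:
O = 16
j(S) = 7/10 + S/((3 + S)*(6 + S)) (j(S) = -7*(-⅒) + S/(((6 + S)*(3 + S))) = 7/10 + S/(((3 + S)*(6 + S))) = 7/10 + S*(1/((3 + S)*(6 + S))) = 7/10 + S/((3 + S)*(6 + S)))
(t(-1) + E(22, -8))*j(O) = (-4*(-1) + 22)*((126 + 7*16² + 73*16)/(10*(18 + 16² + 9*16))) = (4 + 22)*((126 + 7*256 + 1168)/(10*(18 + 256 + 144))) = 26*((⅒)*(126 + 1792 + 1168)/418) = 26*((⅒)*(1/418)*3086) = 26*(1543/2090) = 20059/1045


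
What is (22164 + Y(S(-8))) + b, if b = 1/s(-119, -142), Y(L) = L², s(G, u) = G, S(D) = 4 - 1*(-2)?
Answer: 2641799/119 ≈ 22200.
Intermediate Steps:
S(D) = 6 (S(D) = 4 + 2 = 6)
b = -1/119 (b = 1/(-119) = -1/119 ≈ -0.0084034)
(22164 + Y(S(-8))) + b = (22164 + 6²) - 1/119 = (22164 + 36) - 1/119 = 22200 - 1/119 = 2641799/119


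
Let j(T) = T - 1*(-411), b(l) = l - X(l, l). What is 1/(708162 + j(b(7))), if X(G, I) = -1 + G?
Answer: 1/708574 ≈ 1.4113e-6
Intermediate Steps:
b(l) = 1 (b(l) = l - (-1 + l) = l + (1 - l) = 1)
j(T) = 411 + T (j(T) = T + 411 = 411 + T)
1/(708162 + j(b(7))) = 1/(708162 + (411 + 1)) = 1/(708162 + 412) = 1/708574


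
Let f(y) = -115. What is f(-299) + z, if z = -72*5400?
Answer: -388915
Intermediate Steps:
z = -388800
f(-299) + z = -115 - 388800 = -388915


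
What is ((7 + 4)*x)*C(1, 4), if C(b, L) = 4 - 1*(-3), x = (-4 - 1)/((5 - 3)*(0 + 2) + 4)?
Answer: -385/8 ≈ -48.125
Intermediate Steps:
x = -5/8 (x = -5/(2*2 + 4) = -5/(4 + 4) = -5/8 ≈ -0.62500)
C(b, L) = 7 (C(b, L) = 4 + 3 = 7)
((7 + 4)*x)*C(1, 4) = ((7 + 4)*(-5/8))*7 = (11*(-5/8))*7 = -55/8*7 = -385/8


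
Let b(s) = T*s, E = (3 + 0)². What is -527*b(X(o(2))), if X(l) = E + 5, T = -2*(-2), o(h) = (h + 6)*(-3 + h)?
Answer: -29512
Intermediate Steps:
o(h) = (-3 + h)*(6 + h) (o(h) = (6 + h)*(-3 + h) = (-3 + h)*(6 + h))
E = 9 (E = 3² = 9)
T = 4
X(l) = 14 (X(l) = 9 + 5 = 14)
b(s) = 4*s
-527*b(X(o(2))) = -2108*14 = -527*56 = -29512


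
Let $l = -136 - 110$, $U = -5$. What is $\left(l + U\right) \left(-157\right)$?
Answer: $39407$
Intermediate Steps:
$l = -246$
$\left(l + U\right) \left(-157\right) = \left(-246 - 5\right) \left(-157\right) = \left(-251\right) \left(-157\right) = 39407$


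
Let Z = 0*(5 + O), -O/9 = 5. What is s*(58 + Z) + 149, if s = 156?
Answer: 9197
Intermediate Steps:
O = -45 (O = -9*5 = -45)
Z = 0 (Z = 0*(5 - 45) = 0*(-40) = 0)
s*(58 + Z) + 149 = 156*(58 + 0) + 149 = 156*58 + 149 = 9048 + 149 = 9197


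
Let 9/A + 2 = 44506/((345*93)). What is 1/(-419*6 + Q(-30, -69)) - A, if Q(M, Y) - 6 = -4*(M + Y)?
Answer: 38115751/2595648 ≈ 14.684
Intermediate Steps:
Q(M, Y) = 6 - 4*M - 4*Y (Q(M, Y) = 6 - 4*(M + Y) = 6 + (-4*M - 4*Y) = 6 - 4*M - 4*Y)
A = -288765/19664 (A = 9/(-2 + 44506/((345*93))) = 9/(-2 + 44506/32085) = 9/(-19664/32085) = 9*(-32085/19664) = -288765/19664 ≈ -14.685)
1/(-419*6 + Q(-30, -69)) - A = 1/(-419*6 + (6 - 4*(-30) - 4*(-69))) - 1*(-288765/19664) = 1/(-2514 + (6 + 120 + 276)) + 288765/19664 = 1/(-2514 + 402) + 288765/19664 = 1/(-2112) + 288765/19664 = -1/2112 + 288765/19664 = 38115751/2595648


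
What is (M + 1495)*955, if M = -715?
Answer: 744900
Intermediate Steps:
(M + 1495)*955 = (-715 + 1495)*955 = 780*955 = 744900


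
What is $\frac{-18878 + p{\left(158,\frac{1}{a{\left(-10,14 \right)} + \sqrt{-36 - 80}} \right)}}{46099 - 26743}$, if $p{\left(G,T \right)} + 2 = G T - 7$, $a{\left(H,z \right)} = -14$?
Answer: $- \frac{1473739}{1509768} - \frac{79 i \sqrt{29}}{1509768} \approx -0.97614 - 0.00028178 i$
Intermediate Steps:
$p{\left(G,T \right)} = -9 + G T$ ($p{\left(G,T \right)} = -2 + \left(G T - 7\right) = -2 + \left(-7 + G T\right) = -9 + G T$)
$\frac{-18878 + p{\left(158,\frac{1}{a{\left(-10,14 \right)} + \sqrt{-36 - 80}} \right)}}{46099 - 26743} = \frac{-18878 - \left(9 - \frac{158}{-14 + \sqrt{-36 - 80}}\right)}{46099 - 26743} = \frac{-18878 - \left(9 - \frac{158}{-14 + \sqrt{-116}}\right)}{19356} = \left(-18878 - \left(9 - \frac{158}{-14 + 2 i \sqrt{29}}\right)\right) \frac{1}{19356} = \left(-18887 + \frac{158}{-14 + 2 i \sqrt{29}}\right) \frac{1}{19356} = - \frac{18887}{19356} + \frac{79}{9678 \left(-14 + 2 i \sqrt{29}\right)}$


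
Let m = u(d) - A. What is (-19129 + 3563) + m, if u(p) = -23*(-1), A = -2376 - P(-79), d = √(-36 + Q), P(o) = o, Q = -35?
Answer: -13246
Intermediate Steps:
d = I*√71 (d = √(-36 - 35) = √(-71) = I*√71 ≈ 8.4261*I)
A = -2297 (A = -2376 - 1*(-79) = -2376 + 79 = -2297)
u(p) = 23
m = 2320 (m = 23 - 1*(-2297) = 23 + 2297 = 2320)
(-19129 + 3563) + m = (-19129 + 3563) + 2320 = -15566 + 2320 = -13246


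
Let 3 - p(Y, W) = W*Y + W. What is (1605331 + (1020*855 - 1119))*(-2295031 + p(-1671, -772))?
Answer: -8875765859616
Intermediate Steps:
p(Y, W) = 3 - W - W*Y (p(Y, W) = 3 - (W*Y + W) = 3 - (W + W*Y) = 3 + (-W - W*Y) = 3 - W - W*Y)
(1605331 + (1020*855 - 1119))*(-2295031 + p(-1671, -772)) = (1605331 + (1020*855 - 1119))*(-2295031 + (3 - 1*(-772) - 1*(-772)*(-1671))) = (1605331 + (872100 - 1119))*(-2295031 + (3 + 772 - 1290012)) = (1605331 + 870981)*(-2295031 - 1289237) = 2476312*(-3584268) = -8875765859616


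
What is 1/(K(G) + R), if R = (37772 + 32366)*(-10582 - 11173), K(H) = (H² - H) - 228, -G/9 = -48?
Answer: -1/1525666226 ≈ -6.5545e-10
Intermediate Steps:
G = 432 (G = -9*(-48) = 432)
K(H) = -228 + H² - H
R = -1525852190 (R = 70138*(-21755) = -1525852190)
1/(K(G) + R) = 1/((-228 + 432² - 1*432) - 1525852190) = 1/((-228 + 186624 - 432) - 1525852190) = 1/(185964 - 1525852190) = 1/(-1525666226) = -1/1525666226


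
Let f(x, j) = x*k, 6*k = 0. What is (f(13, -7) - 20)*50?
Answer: -1000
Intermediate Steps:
k = 0 (k = (⅙)*0 = 0)
f(x, j) = 0 (f(x, j) = x*0 = 0)
(f(13, -7) - 20)*50 = (0 - 20)*50 = -20*50 = -1000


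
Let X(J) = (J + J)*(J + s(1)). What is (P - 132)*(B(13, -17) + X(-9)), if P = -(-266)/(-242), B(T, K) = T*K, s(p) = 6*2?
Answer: 402625/11 ≈ 36602.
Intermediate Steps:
s(p) = 12
B(T, K) = K*T
X(J) = 2*J*(12 + J) (X(J) = (J + J)*(J + 12) = (2*J)*(12 + J) = 2*J*(12 + J))
P = -133/121 (P = -(-266)*(-1)/242 = -1*133/121 = -133/121 ≈ -1.0992)
(P - 132)*(B(13, -17) + X(-9)) = (-133/121 - 132)*(-17*13 + 2*(-9)*(12 - 9)) = -16105*(-221 + 2*(-9)*3)/121 = -16105*(-221 - 54)/121 = -16105/121*(-275) = 402625/11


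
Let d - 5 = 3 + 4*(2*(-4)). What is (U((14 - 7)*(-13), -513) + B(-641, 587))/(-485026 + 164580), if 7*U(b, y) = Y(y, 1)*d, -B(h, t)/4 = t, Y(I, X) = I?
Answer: 2062/1121561 ≈ 0.0018385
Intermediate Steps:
B(h, t) = -4*t
d = -24 (d = 5 + (3 + 4*(2*(-4))) = 5 + (3 + 4*(-8)) = 5 + (3 - 32) = 5 - 29 = -24)
U(b, y) = -24*y/7 (U(b, y) = (y*(-24))/7 = (-24*y)/7 = -24*y/7)
(U((14 - 7)*(-13), -513) + B(-641, 587))/(-485026 + 164580) = (-24/7*(-513) - 4*587)/(-485026 + 164580) = (12312/7 - 2348)/(-320446) = -4124/7*(-1/320446) = 2062/1121561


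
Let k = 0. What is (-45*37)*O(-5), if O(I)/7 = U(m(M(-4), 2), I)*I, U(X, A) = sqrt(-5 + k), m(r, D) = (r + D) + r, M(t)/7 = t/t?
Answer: 58275*I*sqrt(5) ≈ 1.3031e+5*I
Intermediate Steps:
M(t) = 7 (M(t) = 7*(t/t) = 7*1 = 7)
m(r, D) = D + 2*r (m(r, D) = (D + r) + r = D + 2*r)
U(X, A) = I*sqrt(5) (U(X, A) = sqrt(-5 + 0) = sqrt(-5) = I*sqrt(5))
O(I) = 7*I*I*sqrt(5) (O(I) = 7*((I*sqrt(5))*I) = 7*(I*I*sqrt(5)) = 7*I*I*sqrt(5))
(-45*37)*O(-5) = (-45*37)*(7*I*(-5)*sqrt(5)) = -(-58275)*I*sqrt(5) = 58275*I*sqrt(5)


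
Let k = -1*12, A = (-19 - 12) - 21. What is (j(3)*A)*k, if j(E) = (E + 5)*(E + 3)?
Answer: 29952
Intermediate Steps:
j(E) = (3 + E)*(5 + E) (j(E) = (5 + E)*(3 + E) = (3 + E)*(5 + E))
A = -52 (A = -31 - 21 = -52)
k = -12
(j(3)*A)*k = ((15 + 3**2 + 8*3)*(-52))*(-12) = ((15 + 9 + 24)*(-52))*(-12) = (48*(-52))*(-12) = -2496*(-12) = 29952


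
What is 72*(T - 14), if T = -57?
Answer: -5112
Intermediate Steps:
72*(T - 14) = 72*(-57 - 14) = 72*(-71) = -5112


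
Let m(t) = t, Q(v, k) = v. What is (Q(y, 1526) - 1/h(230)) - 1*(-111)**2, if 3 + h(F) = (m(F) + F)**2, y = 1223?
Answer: -2348303507/211597 ≈ -11098.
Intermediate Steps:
h(F) = -3 + 4*F**2 (h(F) = -3 + (F + F)**2 = -3 + (2*F)**2 = -3 + 4*F**2)
(Q(y, 1526) - 1/h(230)) - 1*(-111)**2 = (1223 - 1/(-3 + 4*230**2)) - 1*(-111)**2 = (1223 - 1/(-3 + 4*52900)) - 1*12321 = (1223 - 1/(-3 + 211600)) - 12321 = (1223 - 1/211597) - 12321 = 258783130/211597 - 12321 = -2348303507/211597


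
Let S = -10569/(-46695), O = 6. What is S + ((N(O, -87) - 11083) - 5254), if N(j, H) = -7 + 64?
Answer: -253394677/15565 ≈ -16280.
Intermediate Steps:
N(j, H) = 57
S = 3523/15565 (S = -10569*(-1/46695) = 3523/15565 ≈ 0.22634)
S + ((N(O, -87) - 11083) - 5254) = 3523/15565 + ((57 - 11083) - 5254) = 3523/15565 + (-11026 - 5254) = 3523/15565 - 16280 = -253394677/15565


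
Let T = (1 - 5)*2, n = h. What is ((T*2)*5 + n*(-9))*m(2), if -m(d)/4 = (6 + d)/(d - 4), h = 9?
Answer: -2576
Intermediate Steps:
n = 9
m(d) = -4*(6 + d)/(-4 + d) (m(d) = -4*(6 + d)/(d - 4) = -4*(6 + d)/(-4 + d))
T = -8 (T = -4*2 = -8)
((T*2)*5 + n*(-9))*m(2) = (-8*2*5 + 9*(-9))*(4*(-6 - 1*2)/(-4 + 2)) = (-16*5 - 81)*(4*(-6 - 2)/(-2)) = (-80 - 81)*(4*(-1/2)*(-8)) = -161*16 = -2576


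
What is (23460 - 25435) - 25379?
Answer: -27354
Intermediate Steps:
(23460 - 25435) - 25379 = -1975 - 25379 = -27354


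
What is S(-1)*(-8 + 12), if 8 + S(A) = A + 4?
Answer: -20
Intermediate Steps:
S(A) = -4 + A (S(A) = -8 + (A + 4) = -8 + (4 + A) = -4 + A)
S(-1)*(-8 + 12) = (-4 - 1)*(-8 + 12) = -5*4 = -20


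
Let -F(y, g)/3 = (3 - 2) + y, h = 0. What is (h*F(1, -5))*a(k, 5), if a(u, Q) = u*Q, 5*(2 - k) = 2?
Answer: 0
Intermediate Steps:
k = 8/5 (k = 2 - ⅕*2 = 2 - ⅖ = 8/5 ≈ 1.6000)
a(u, Q) = Q*u
F(y, g) = -3 - 3*y (F(y, g) = -3*((3 - 2) + y) = -3*(1 + y) = -3 - 3*y)
(h*F(1, -5))*a(k, 5) = (0*(-3 - 3*1))*(5*(8/5)) = (0*(-3 - 3))*8 = (0*(-6))*8 = 0*8 = 0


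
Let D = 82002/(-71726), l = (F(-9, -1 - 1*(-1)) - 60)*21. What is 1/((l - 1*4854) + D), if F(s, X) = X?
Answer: -35863/219307383 ≈ -0.00016353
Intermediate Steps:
l = -1260 (l = ((-1 - 1*(-1)) - 60)*21 = ((-1 + 1) - 60)*21 = (0 - 60)*21 = -60*21 = -1260)
D = -41001/35863 (D = 82002*(-1/71726) = -41001/35863 ≈ -1.1433)
1/((l - 1*4854) + D) = 1/((-1260 - 1*4854) - 41001/35863) = 1/((-1260 - 4854) - 41001/35863) = 1/(-6114 - 41001/35863) = 1/(-219307383/35863) = -35863/219307383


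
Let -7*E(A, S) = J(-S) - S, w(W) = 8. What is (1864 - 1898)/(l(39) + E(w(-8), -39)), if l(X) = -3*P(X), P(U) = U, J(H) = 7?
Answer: 238/865 ≈ 0.27514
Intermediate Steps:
E(A, S) = -1 + S/7 (E(A, S) = -(7 - S)/7 = -1 + S/7)
l(X) = -3*X
(1864 - 1898)/(l(39) + E(w(-8), -39)) = (1864 - 1898)/(-3*39 + (-1 + (1/7)*(-39))) = -34/(-117 + (-1 - 39/7)) = -34/(-117 - 46/7) = -34/(-865/7) = -34*(-7/865) = 238/865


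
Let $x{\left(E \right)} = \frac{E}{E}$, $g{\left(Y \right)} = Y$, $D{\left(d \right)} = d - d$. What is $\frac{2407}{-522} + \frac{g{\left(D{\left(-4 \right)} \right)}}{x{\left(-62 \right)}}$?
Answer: $- \frac{83}{18} \approx -4.6111$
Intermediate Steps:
$D{\left(d \right)} = 0$
$x{\left(E \right)} = 1$
$\frac{2407}{-522} + \frac{g{\left(D{\left(-4 \right)} \right)}}{x{\left(-62 \right)}} = \frac{2407}{-522} + \frac{0}{1} = 2407 \left(- \frac{1}{522}\right) + 0 \cdot 1 = - \frac{83}{18} + 0 = - \frac{83}{18}$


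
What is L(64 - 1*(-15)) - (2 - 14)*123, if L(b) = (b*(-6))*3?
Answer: 54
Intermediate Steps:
L(b) = -18*b (L(b) = -6*b*3 = -18*b)
L(64 - 1*(-15)) - (2 - 14)*123 = -18*(64 - 1*(-15)) - (2 - 14)*123 = -18*(64 + 15) - (-12)*123 = -18*79 - 1*(-1476) = -1422 + 1476 = 54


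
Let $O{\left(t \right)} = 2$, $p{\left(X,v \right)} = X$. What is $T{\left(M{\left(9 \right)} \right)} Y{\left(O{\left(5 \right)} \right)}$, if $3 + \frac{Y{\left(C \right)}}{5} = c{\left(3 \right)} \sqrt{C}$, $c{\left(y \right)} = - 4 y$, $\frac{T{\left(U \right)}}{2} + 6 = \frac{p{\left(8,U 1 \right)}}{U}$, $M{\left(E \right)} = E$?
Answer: $\frac{460}{3} + \frac{1840 \sqrt{2}}{3} \approx 1020.7$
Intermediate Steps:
$T{\left(U \right)} = -12 + \frac{16}{U}$ ($T{\left(U \right)} = -12 + 2 \frac{8}{U} = -12 + \frac{16}{U}$)
$Y{\left(C \right)} = -15 - 60 \sqrt{C}$ ($Y{\left(C \right)} = -15 + 5 \left(-4\right) 3 \sqrt{C} = -15 + 5 \left(- 12 \sqrt{C}\right) = -15 - 60 \sqrt{C}$)
$T{\left(M{\left(9 \right)} \right)} Y{\left(O{\left(5 \right)} \right)} = \left(-12 + \frac{16}{9}\right) \left(-15 - 60 \sqrt{2}\right) = - \frac{92 \left(-15 - 60 \sqrt{2}\right)}{9} = \frac{460}{3} + \frac{1840 \sqrt{2}}{3}$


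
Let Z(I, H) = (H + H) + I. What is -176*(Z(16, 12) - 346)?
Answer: 53856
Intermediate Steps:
Z(I, H) = I + 2*H (Z(I, H) = 2*H + I = I + 2*H)
-176*(Z(16, 12) - 346) = -176*((16 + 2*12) - 346) = -176*((16 + 24) - 346) = -176*(40 - 346) = -176*(-306) = 53856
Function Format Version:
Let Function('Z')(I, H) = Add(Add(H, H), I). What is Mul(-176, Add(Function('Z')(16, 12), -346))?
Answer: 53856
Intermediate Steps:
Function('Z')(I, H) = Add(I, Mul(2, H)) (Function('Z')(I, H) = Add(Mul(2, H), I) = Add(I, Mul(2, H)))
Mul(-176, Add(Function('Z')(16, 12), -346)) = Mul(-176, Add(Add(16, Mul(2, 12)), -346)) = Mul(-176, Add(Add(16, 24), -346)) = Mul(-176, Add(40, -346)) = Mul(-176, -306) = 53856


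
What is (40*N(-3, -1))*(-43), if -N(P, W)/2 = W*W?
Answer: 3440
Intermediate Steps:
N(P, W) = -2*W² (N(P, W) = -2*W*W = -2*W²)
(40*N(-3, -1))*(-43) = (40*(-2*(-1)²))*(-43) = (40*(-2*1))*(-43) = (40*(-2))*(-43) = -80*(-43) = 3440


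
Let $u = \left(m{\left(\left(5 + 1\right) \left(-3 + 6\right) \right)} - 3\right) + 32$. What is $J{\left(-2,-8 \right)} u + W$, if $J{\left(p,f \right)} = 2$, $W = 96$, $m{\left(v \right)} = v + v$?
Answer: $226$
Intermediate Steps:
$m{\left(v \right)} = 2 v$
$u = 65$ ($u = \left(2 \left(5 + 1\right) \left(-3 + 6\right) - 3\right) + 32 = \left(2 \cdot 6 \cdot 3 - 3\right) + 32 = \left(2 \cdot 18 - 3\right) + 32 = \left(36 - 3\right) + 32 = 33 + 32 = 65$)
$J{\left(-2,-8 \right)} u + W = 2 \cdot 65 + 96 = 130 + 96 = 226$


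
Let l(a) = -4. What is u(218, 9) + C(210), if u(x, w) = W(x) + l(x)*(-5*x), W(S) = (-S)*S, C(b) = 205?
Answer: -42959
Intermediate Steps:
W(S) = -S²
u(x, w) = -x² + 20*x (u(x, w) = -x² - (-20)*x = -x² + 20*x)
u(218, 9) + C(210) = 218*(20 - 1*218) + 205 = 218*(20 - 218) + 205 = 218*(-198) + 205 = -43164 + 205 = -42959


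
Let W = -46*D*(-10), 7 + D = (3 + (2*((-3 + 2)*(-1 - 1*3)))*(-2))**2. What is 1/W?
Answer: 1/74520 ≈ 1.3419e-5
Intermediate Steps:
D = 162 (D = -7 + (3 + (2*((-3 + 2)*(-1 - 1*3)))*(-2))**2 = -7 + (3 + (2*(-(-1 - 3)))*(-2))**2 = -7 + (3 + (2*(-1*(-4)))*(-2))**2 = -7 + (3 + (2*4)*(-2))**2 = -7 + (3 + 8*(-2))**2 = -7 + (3 - 16)**2 = -7 + (-13)**2 = -7 + 169 = 162)
W = 74520 (W = -46*162*(-10) = -7452*(-10) = 74520)
1/W = 1/74520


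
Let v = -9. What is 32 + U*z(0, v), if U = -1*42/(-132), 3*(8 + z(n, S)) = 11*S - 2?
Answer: 1237/66 ≈ 18.742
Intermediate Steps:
z(n, S) = -26/3 + 11*S/3 (z(n, S) = -8 + (11*S - 2)/3 = -8 + (-2 + 11*S)/3 = -8 + (-⅔ + 11*S/3) = -26/3 + 11*S/3)
U = 7/22 (U = -42*(-1/132) = 7/22 ≈ 0.31818)
32 + U*z(0, v) = 32 + 7*(-26/3 + (11/3)*(-9))/22 = 32 + 7*(-26/3 - 33)/22 = 32 + (7/22)*(-125/3) = 32 - 875/66 = 1237/66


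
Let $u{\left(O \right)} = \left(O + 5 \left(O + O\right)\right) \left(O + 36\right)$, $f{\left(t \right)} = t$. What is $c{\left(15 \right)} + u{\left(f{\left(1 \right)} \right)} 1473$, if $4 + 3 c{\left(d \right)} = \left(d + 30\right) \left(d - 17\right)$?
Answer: $\frac{1798439}{3} \approx 5.9948 \cdot 10^{5}$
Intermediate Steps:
$c{\left(d \right)} = - \frac{4}{3} + \frac{\left(-17 + d\right) \left(30 + d\right)}{3}$ ($c{\left(d \right)} = - \frac{4}{3} + \frac{\left(d + 30\right) \left(d - 17\right)}{3} = - \frac{4}{3} + \frac{\left(30 + d\right) \left(-17 + d\right)}{3} = - \frac{4}{3} + \frac{\left(-17 + d\right) \left(30 + d\right)}{3}$)
$u{\left(O \right)} = 11 O \left(36 + O\right)$ ($u{\left(O \right)} = \left(O + 5 \cdot 2 O\right) \left(36 + O\right) = \left(O + 10 O\right) \left(36 + O\right) = 11 O \left(36 + O\right)$)
$c{\left(15 \right)} + u{\left(f{\left(1 \right)} \right)} 1473 = \left(- \frac{514}{3} + \frac{15^{2}}{3} + \frac{13}{3} \cdot 15\right) + 11 \cdot 1 \left(36 + 1\right) 1473 = \left(- \frac{514}{3} + \frac{1}{3} \cdot 225 + 65\right) + 11 \cdot 1 \cdot 37 \cdot 1473 = \left(- \frac{514}{3} + 75 + 65\right) + 407 \cdot 1473 = - \frac{94}{3} + 599511 = \frac{1798439}{3}$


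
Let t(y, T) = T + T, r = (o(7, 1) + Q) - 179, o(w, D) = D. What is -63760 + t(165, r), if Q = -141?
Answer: -64398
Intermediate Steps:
r = -319 (r = (1 - 141) - 179 = -140 - 179 = -319)
t(y, T) = 2*T
-63760 + t(165, r) = -63760 + 2*(-319) = -63760 - 638 = -64398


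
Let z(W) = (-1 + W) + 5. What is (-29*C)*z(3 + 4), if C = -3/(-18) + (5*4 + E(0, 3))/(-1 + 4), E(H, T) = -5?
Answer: -9889/6 ≈ -1648.2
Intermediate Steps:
z(W) = 4 + W
C = 31/6 (C = -3/(-18) + (5*4 - 5)/(-1 + 4) = -3*(-1/18) + (20 - 5)/3 = ⅙ + 15*(⅓) = ⅙ + 5 = 31/6 ≈ 5.1667)
(-29*C)*z(3 + 4) = (-29*31/6)*(4 + (3 + 4)) = -899*(4 + 7)/6 = -899/6*11 = -9889/6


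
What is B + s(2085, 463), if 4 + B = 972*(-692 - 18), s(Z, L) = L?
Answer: -689661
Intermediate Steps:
B = -690124 (B = -4 + 972*(-692 - 18) = -4 + 972*(-710) = -4 - 690120 = -690124)
B + s(2085, 463) = -690124 + 463 = -689661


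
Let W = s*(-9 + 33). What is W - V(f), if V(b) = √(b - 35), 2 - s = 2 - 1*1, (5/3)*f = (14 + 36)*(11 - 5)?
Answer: 24 - √145 ≈ 11.958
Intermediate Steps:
f = 180 (f = 3*((14 + 36)*(11 - 5))/5 = 3*(50*6)/5 = (⅗)*300 = 180)
s = 1 (s = 2 - (2 - 1*1) = 2 - (2 - 1) = 2 - 1*1 = 2 - 1 = 1)
V(b) = √(-35 + b)
W = 24 (W = 1*(-9 + 33) = 1*24 = 24)
W - V(f) = 24 - √(-35 + 180) = 24 - √145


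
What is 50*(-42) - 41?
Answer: -2141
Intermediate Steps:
50*(-42) - 41 = -2100 - 41 = -2141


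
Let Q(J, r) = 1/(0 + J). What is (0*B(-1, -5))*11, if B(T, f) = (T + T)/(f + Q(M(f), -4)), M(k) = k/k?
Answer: 0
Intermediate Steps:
M(k) = 1
Q(J, r) = 1/J
B(T, f) = 2*T/(1 + f) (B(T, f) = (T + T)/(f + 1/1) = (2*T)/(f + 1) = (2*T)/(1 + f) = 2*T/(1 + f))
(0*B(-1, -5))*11 = (0*(2*(-1)/(1 - 5)))*11 = (0*(2*(-1)/(-4)))*11 = (0*(2*(-1)*(-¼)))*11 = (0*(½))*11 = 0*11 = 0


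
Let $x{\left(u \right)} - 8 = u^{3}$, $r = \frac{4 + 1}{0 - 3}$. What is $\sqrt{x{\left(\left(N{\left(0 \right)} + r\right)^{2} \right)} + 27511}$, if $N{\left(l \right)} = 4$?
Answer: $\frac{10 \sqrt{201790}}{27} \approx 166.37$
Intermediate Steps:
$r = - \frac{5}{3}$ ($r = \frac{5}{-3} = 5 \left(- \frac{1}{3}\right) = - \frac{5}{3} \approx -1.6667$)
$x{\left(u \right)} = 8 + u^{3}$
$\sqrt{x{\left(\left(N{\left(0 \right)} + r\right)^{2} \right)} + 27511} = \sqrt{\left(8 + \left(\left(4 - \frac{5}{3}\right)^{2}\right)^{3}\right) + 27511} = \sqrt{\left(8 + \left(\left(\frac{7}{3}\right)^{2}\right)^{3}\right) + 27511} = \sqrt{\left(8 + \left(\frac{49}{9}\right)^{3}\right) + 27511} = \sqrt{\left(8 + \frac{117649}{729}\right) + 27511} = \sqrt{\frac{123481}{729} + 27511} = \sqrt{\frac{20179000}{729}} = \frac{10 \sqrt{201790}}{27}$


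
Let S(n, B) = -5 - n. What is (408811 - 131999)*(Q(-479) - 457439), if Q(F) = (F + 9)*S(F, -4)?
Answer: -188292781828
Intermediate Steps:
Q(F) = (-5 - F)*(9 + F) (Q(F) = (F + 9)*(-5 - F) = (9 + F)*(-5 - F) = (-5 - F)*(9 + F))
(408811 - 131999)*(Q(-479) - 457439) = (408811 - 131999)*(-(5 - 479)*(9 - 479) - 457439) = 276812*(-1*(-474)*(-470) - 457439) = 276812*(-222780 - 457439) = 276812*(-680219) = -188292781828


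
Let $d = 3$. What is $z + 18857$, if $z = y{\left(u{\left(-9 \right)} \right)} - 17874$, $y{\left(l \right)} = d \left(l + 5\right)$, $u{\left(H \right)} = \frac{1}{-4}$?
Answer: $\frac{3989}{4} \approx 997.25$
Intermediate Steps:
$u{\left(H \right)} = - \frac{1}{4}$
$y{\left(l \right)} = 15 + 3 l$ ($y{\left(l \right)} = 3 \left(l + 5\right) = 3 \left(5 + l\right) = 15 + 3 l$)
$z = - \frac{71439}{4}$ ($z = \left(15 + 3 \left(- \frac{1}{4}\right)\right) - 17874 = \left(15 - \frac{3}{4}\right) - 17874 = \frac{57}{4} - 17874 = - \frac{71439}{4} \approx -17860.0$)
$z + 18857 = - \frac{71439}{4} + 18857 = \frac{3989}{4}$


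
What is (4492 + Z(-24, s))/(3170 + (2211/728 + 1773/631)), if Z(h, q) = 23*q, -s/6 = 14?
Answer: 235196416/291776489 ≈ 0.80608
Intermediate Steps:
s = -84 (s = -6*14 = -84)
(4492 + Z(-24, s))/(3170 + (2211/728 + 1773/631)) = (4492 + 23*(-84))/(3170 + (2211/728 + 1773/631)) = (4492 - 1932)/(3170 + (2211*(1/728) + 1773*(1/631))) = 2560/(3170 + (2211/728 + 1773/631)) = 2560/(3170 + 2685885/459368) = 2560/(1458882445/459368) = 2560*(459368/1458882445) = 235196416/291776489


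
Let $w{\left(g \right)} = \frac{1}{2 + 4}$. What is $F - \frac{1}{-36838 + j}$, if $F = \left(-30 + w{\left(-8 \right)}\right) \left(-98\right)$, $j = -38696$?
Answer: $\frac{220836239}{75534} \approx 2923.7$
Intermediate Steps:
$w{\left(g \right)} = \frac{1}{6}$
$F = \frac{8771}{3}$ ($F = \left(-30 + \frac{1}{6}\right) \left(-98\right) = \left(- \frac{179}{6}\right) \left(-98\right) = \frac{8771}{3} \approx 2923.7$)
$F - \frac{1}{-36838 + j} = \frac{8771}{3} - \frac{1}{-36838 - 38696} = \frac{8771}{3} - \frac{1}{-75534} = \frac{8771}{3} - - \frac{1}{75534} = \frac{8771}{3} + \frac{1}{75534} = \frac{220836239}{75534}$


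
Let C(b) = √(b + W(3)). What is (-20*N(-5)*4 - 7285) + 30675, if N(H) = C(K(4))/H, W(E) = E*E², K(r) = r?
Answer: 23390 + 16*√31 ≈ 23479.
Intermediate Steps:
W(E) = E³
C(b) = √(27 + b) (C(b) = √(b + 3³) = √(b + 27) = √(27 + b))
N(H) = √31/H (N(H) = √(27 + 4)/H = √31/H)
(-20*N(-5)*4 - 7285) + 30675 = (-20*√31/(-5)*4 - 7285) + 30675 = (-20*√31*(-1)/5*4 - 7285) + 30675 = (-(-4)*√31*4 - 7285) + 30675 = ((4*√31)*4 - 7285) + 30675 = (16*√31 - 7285) + 30675 = (-7285 + 16*√31) + 30675 = 23390 + 16*√31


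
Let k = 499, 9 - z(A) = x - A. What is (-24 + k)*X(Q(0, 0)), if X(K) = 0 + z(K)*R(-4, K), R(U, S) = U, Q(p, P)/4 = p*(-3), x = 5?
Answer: -7600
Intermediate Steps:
z(A) = 4 + A (z(A) = 9 - (5 - A) = 9 + (-5 + A) = 4 + A)
Q(p, P) = -12*p (Q(p, P) = 4*(p*(-3)) = 4*(-3*p) = -12*p)
X(K) = -16 - 4*K (X(K) = 0 + (4 + K)*(-4) = 0 + (-16 - 4*K) = -16 - 4*K)
(-24 + k)*X(Q(0, 0)) = (-24 + 499)*(-16 - (-48)*0) = 475*(-16 - 4*0) = 475*(-16 + 0) = 475*(-16) = -7600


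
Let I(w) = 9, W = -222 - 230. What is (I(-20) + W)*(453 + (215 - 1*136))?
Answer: -235676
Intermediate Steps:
W = -452
(I(-20) + W)*(453 + (215 - 1*136)) = (9 - 452)*(453 + (215 - 1*136)) = -443*(453 + (215 - 136)) = -443*(453 + 79) = -443*532 = -235676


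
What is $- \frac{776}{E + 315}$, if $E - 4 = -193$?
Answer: $- \frac{388}{63} \approx -6.1587$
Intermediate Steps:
$E = -189$ ($E = 4 - 193 = -189$)
$- \frac{776}{E + 315} = - \frac{776}{-189 + 315} = - \frac{776}{126} = \left(-776\right) \frac{1}{126} = - \frac{388}{63}$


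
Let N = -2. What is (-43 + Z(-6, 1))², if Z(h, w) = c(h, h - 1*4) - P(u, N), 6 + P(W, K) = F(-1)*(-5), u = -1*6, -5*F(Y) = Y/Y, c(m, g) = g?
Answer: 2304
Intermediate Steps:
F(Y) = -⅕ (F(Y) = -Y/(5*Y) = -⅕*1 = -⅕)
u = -6
P(W, K) = -5 (P(W, K) = -6 - ⅕*(-5) = -6 + 1 = -5)
Z(h, w) = 1 + h (Z(h, w) = (h - 1*4) - 1*(-5) = (h - 4) + 5 = (-4 + h) + 5 = 1 + h)
(-43 + Z(-6, 1))² = (-43 + (1 - 6))² = (-43 - 5)² = (-48)² = 2304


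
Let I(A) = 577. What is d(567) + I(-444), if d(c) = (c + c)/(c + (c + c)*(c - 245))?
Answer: 372167/645 ≈ 577.00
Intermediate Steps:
d(c) = 2*c/(c + 2*c*(-245 + c)) (d(c) = (2*c)/(c + (2*c)*(-245 + c)) = (2*c)/(c + 2*c*(-245 + c)) = 2*c/(c + 2*c*(-245 + c)))
d(567) + I(-444) = 2/(-489 + 2*567) + 577 = 2/(-489 + 1134) + 577 = 2/645 + 577 = 372167/645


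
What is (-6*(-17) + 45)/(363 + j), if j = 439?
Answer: 147/802 ≈ 0.18329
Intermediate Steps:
(-6*(-17) + 45)/(363 + j) = (-6*(-17) + 45)/(363 + 439) = (102 + 45)/802 = 147*(1/802) = 147/802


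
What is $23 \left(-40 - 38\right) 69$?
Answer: $-123786$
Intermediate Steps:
$23 \left(-40 - 38\right) 69 = 23 \left(-78\right) 69 = \left(-1794\right) 69 = -123786$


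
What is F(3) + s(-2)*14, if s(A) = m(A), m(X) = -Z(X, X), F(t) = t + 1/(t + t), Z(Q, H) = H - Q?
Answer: 19/6 ≈ 3.1667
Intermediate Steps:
F(t) = t + 1/(2*t)
m(X) = 0 (m(X) = -(X - X) = -1*0 = 0)
s(A) = 0
F(3) + s(-2)*14 = (3 + (1/2)/3) + 0*14 = (3 + (1/2)*(1/3)) + 0 = (3 + 1/6) + 0 = 19/6 + 0 = 19/6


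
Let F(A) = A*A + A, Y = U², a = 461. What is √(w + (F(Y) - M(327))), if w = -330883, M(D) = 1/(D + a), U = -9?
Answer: 3*I*√5592652897/394 ≈ 569.42*I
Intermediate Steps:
M(D) = 1/(461 + D) (M(D) = 1/(D + 461) = 1/(461 + D))
Y = 81 (Y = (-9)² = 81)
F(A) = A + A² (F(A) = A² + A = A + A²)
√(w + (F(Y) - M(327))) = √(-330883 + (81*(1 + 81) - 1/(461 + 327))) = √(-330883 + (81*82 - 1/788)) = √(-330883 + (6642 - 1*1/788)) = √(-330883 + (6642 - 1/788)) = √(-330883 + 5233895/788) = √(-255501909/788) = 3*I*√5592652897/394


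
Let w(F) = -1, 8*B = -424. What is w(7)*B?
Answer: 53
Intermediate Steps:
B = -53 (B = (1/8)*(-424) = -53)
w(7)*B = -1*(-53) = 53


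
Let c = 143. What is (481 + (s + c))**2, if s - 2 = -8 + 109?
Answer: 528529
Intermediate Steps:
s = 103 (s = 2 + (-8 + 109) = 2 + 101 = 103)
(481 + (s + c))**2 = (481 + (103 + 143))**2 = (481 + 246)**2 = 727**2 = 528529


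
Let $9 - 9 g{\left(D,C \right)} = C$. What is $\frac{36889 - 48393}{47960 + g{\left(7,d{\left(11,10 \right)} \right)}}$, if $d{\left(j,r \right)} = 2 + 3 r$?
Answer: $- \frac{103536}{431617} \approx -0.23988$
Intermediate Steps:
$g{\left(D,C \right)} = 1 - \frac{C}{9}$
$\frac{36889 - 48393}{47960 + g{\left(7,d{\left(11,10 \right)} \right)}} = \frac{36889 - 48393}{47960 + \left(1 - \frac{2 + 3 \cdot 10}{9}\right)} = - \frac{11504}{47960 + \left(1 - \frac{2 + 30}{9}\right)} = - \frac{11504}{47960 + \left(1 - \frac{32}{9}\right)} = - \frac{11504}{47960 - \frac{23}{9}} = - \frac{11504}{\frac{431617}{9}} = \left(-11504\right) \frac{9}{431617} = - \frac{103536}{431617}$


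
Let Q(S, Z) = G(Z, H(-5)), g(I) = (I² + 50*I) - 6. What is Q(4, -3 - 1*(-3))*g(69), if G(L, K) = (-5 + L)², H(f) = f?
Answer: 205125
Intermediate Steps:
g(I) = -6 + I² + 50*I
Q(S, Z) = (-5 + Z)²
Q(4, -3 - 1*(-3))*g(69) = (-5 + (-3 - 1*(-3)))²*(-6 + 69² + 50*69) = (-5 + (-3 + 3))²*(-6 + 4761 + 3450) = (-5 + 0)²*8205 = (-5)²*8205 = 25*8205 = 205125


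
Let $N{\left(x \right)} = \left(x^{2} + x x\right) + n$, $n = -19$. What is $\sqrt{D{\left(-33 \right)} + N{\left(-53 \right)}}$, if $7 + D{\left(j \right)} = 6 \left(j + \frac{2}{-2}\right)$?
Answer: $2 \sqrt{1347} \approx 73.403$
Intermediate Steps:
$N{\left(x \right)} = -19 + 2 x^{2}$ ($N{\left(x \right)} = \left(x^{2} + x x\right) - 19 = \left(x^{2} + x^{2}\right) - 19 = 2 x^{2} - 19 = -19 + 2 x^{2}$)
$D{\left(j \right)} = -13 + 6 j$ ($D{\left(j \right)} = -7 + 6 \left(j + \frac{2}{-2}\right) = -7 + 6 \left(j + 2 \left(- \frac{1}{2}\right)\right) = -7 + 6 \left(j - 1\right) = -7 + 6 \left(-1 + j\right) = -7 + \left(-6 + 6 j\right) = -13 + 6 j$)
$\sqrt{D{\left(-33 \right)} + N{\left(-53 \right)}} = \sqrt{\left(-13 + 6 \left(-33\right)\right) - \left(19 - 2 \left(-53\right)^{2}\right)} = \sqrt{\left(-13 - 198\right) + \left(-19 + 2 \cdot 2809\right)} = \sqrt{-211 + \left(-19 + 5618\right)} = \sqrt{-211 + 5599} = \sqrt{5388} = 2 \sqrt{1347}$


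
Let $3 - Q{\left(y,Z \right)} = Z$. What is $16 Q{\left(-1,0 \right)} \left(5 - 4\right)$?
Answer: $48$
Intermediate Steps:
$Q{\left(y,Z \right)} = 3 - Z$
$16 Q{\left(-1,0 \right)} \left(5 - 4\right) = 16 \left(3 - 0\right) \left(5 - 4\right) = 16 \left(3 + 0\right) 1 = 16 \cdot 3 \cdot 1 = 16 \cdot 3 = 48$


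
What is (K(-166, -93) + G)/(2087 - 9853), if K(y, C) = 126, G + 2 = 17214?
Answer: -8669/3883 ≈ -2.2326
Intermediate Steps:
G = 17212 (G = -2 + 17214 = 17212)
(K(-166, -93) + G)/(2087 - 9853) = (126 + 17212)/(2087 - 9853) = 17338/(-7766) = 17338*(-1/7766) = -8669/3883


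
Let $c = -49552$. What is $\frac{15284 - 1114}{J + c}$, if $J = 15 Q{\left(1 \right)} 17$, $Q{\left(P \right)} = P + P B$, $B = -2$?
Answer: $- \frac{14170}{49807} \approx -0.2845$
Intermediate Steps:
$Q{\left(P \right)} = - P$ ($Q{\left(P \right)} = P + P \left(-2\right) = P - 2 P = - P$)
$J = -255$ ($J = 15 \left(\left(-1\right) 1\right) 17 = 15 \left(-1\right) 17 = \left(-15\right) 17 = -255$)
$\frac{15284 - 1114}{J + c} = \frac{15284 - 1114}{-255 - 49552} = \frac{14170}{-49807} = 14170 \left(- \frac{1}{49807}\right) = - \frac{14170}{49807}$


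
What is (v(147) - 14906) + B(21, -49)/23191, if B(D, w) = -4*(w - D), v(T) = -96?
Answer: -49701586/3313 ≈ -15002.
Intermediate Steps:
B(D, w) = -4*w + 4*D
(v(147) - 14906) + B(21, -49)/23191 = (-96 - 14906) + (-4*(-49) + 4*21)/23191 = -15002 + (196 + 84)*(1/23191) = -15002 + 280*(1/23191) = -15002 + 40/3313 = -49701586/3313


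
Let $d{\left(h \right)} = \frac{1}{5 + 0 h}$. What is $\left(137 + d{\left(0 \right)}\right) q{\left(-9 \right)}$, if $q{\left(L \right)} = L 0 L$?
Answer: $0$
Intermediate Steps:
$q{\left(L \right)} = 0$ ($q{\left(L \right)} = 0 L = 0$)
$d{\left(h \right)} = \frac{1}{5}$ ($d{\left(h \right)} = \frac{1}{5 + 0} = \frac{1}{5}$)
$\left(137 + d{\left(0 \right)}\right) q{\left(-9 \right)} = \left(137 + \frac{1}{5}\right) 0 = \frac{686}{5} \cdot 0 = 0$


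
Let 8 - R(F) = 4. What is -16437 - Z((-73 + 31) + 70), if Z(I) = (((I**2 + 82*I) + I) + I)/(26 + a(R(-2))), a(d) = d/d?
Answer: -446935/27 ≈ -16553.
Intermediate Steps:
R(F) = 4 (R(F) = 8 - 1*4 = 8 - 4 = 4)
a(d) = 1
Z(I) = I**2/27 + 28*I/9 (Z(I) = (((I**2 + 82*I) + I) + I)/(26 + 1) = ((I**2 + 83*I) + I)/27 = (I**2 + 84*I)*(1/27) = I**2/27 + 28*I/9)
-16437 - Z((-73 + 31) + 70) = -16437 - ((-73 + 31) + 70)*(84 + ((-73 + 31) + 70))/27 = -16437 - (-42 + 70)*(84 + (-42 + 70))/27 = -16437 - 28*(84 + 28)/27 = -16437 - 28*112/27 = -16437 - 1*3136/27 = -16437 - 3136/27 = -446935/27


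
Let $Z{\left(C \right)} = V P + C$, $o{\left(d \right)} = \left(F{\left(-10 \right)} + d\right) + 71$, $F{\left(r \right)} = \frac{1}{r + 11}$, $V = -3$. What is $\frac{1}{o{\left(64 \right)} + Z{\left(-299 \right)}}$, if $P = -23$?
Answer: $- \frac{1}{94} \approx -0.010638$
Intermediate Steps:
$F{\left(r \right)} = \frac{1}{11 + r}$
$o{\left(d \right)} = 72 + d$ ($o{\left(d \right)} = \left(\frac{1}{11 - 10} + d\right) + 71 = \left(1^{-1} + d\right) + 71 = \left(1 + d\right) + 71 = 72 + d$)
$Z{\left(C \right)} = 69 + C$ ($Z{\left(C \right)} = \left(-3\right) \left(-23\right) + C = 69 + C$)
$\frac{1}{o{\left(64 \right)} + Z{\left(-299 \right)}} = \frac{1}{\left(72 + 64\right) + \left(69 - 299\right)} = \frac{1}{136 - 230} = \frac{1}{-94} = - \frac{1}{94}$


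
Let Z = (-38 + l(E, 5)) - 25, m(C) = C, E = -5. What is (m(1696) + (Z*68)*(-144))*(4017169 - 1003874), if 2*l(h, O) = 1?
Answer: 1849247088320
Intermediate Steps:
l(h, O) = 1/2 (l(h, O) = (1/2)*1 = 1/2)
Z = -125/2 (Z = (-38 + 1/2) - 25 = -75/2 - 25 = -125/2 ≈ -62.500)
(m(1696) + (Z*68)*(-144))*(4017169 - 1003874) = (1696 - 125/2*68*(-144))*(4017169 - 1003874) = (1696 - 4250*(-144))*3013295 = (1696 + 612000)*3013295 = 613696*3013295 = 1849247088320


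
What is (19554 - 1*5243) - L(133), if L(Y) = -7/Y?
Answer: 271910/19 ≈ 14311.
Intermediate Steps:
(19554 - 1*5243) - L(133) = (19554 - 1*5243) - (-7)/133 = (19554 - 5243) - (-7)/133 = 14311 - 1*(-1/19) = 14311 + 1/19 = 271910/19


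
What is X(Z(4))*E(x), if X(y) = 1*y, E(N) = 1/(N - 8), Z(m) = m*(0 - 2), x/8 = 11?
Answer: -⅒ ≈ -0.10000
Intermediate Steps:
x = 88 (x = 8*11 = 88)
Z(m) = -2*m (Z(m) = m*(-2) = -2*m)
E(N) = 1/(-8 + N)
X(y) = y
X(Z(4))*E(x) = (-2*4)/(-8 + 88) = -8/80 = -8*1/80 = -⅒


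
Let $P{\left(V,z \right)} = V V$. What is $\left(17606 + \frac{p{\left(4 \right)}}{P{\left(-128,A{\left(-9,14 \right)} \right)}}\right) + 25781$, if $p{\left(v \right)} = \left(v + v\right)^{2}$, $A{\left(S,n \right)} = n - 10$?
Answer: $\frac{11107073}{256} \approx 43387.0$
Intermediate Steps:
$A{\left(S,n \right)} = -10 + n$
$p{\left(v \right)} = 4 v^{2}$ ($p{\left(v \right)} = \left(2 v\right)^{2} = 4 v^{2}$)
$P{\left(V,z \right)} = V^{2}$
$\left(17606 + \frac{p{\left(4 \right)}}{P{\left(-128,A{\left(-9,14 \right)} \right)}}\right) + 25781 = \left(17606 + \frac{4 \cdot 4^{2}}{\left(-128\right)^{2}}\right) + 25781 = \left(17606 + \frac{4 \cdot 16}{16384}\right) + 25781 = \left(17606 + 64 \cdot \frac{1}{16384}\right) + 25781 = \left(17606 + \frac{1}{256}\right) + 25781 = \frac{4507137}{256} + 25781 = \frac{11107073}{256}$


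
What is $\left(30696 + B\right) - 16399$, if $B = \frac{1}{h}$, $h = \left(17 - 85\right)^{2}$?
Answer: $\frac{66109329}{4624} \approx 14297.0$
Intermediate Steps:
$h = 4624$ ($h = \left(-68\right)^{2} = 4624$)
$B = \frac{1}{4624} \approx 0.00021626$
$\left(30696 + B\right) - 16399 = \left(30696 + \frac{1}{4624}\right) - 16399 = \frac{141938305}{4624} - 16399 = \frac{66109329}{4624}$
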